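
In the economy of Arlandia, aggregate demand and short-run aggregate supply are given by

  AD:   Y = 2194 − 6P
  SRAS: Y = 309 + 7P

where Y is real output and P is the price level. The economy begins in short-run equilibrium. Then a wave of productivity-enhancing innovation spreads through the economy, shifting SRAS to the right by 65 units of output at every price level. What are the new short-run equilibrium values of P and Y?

This is a positive supply shock: SRAS shifts right.
New SRAS: Y = 374 + 7P.
Set AD = SRAS: 2194 − 6P = 374 + 7P, so 1820 = 13P and P = 140.
Y = 2194 − 6·140 = 1354.

P = 140, Y = 1354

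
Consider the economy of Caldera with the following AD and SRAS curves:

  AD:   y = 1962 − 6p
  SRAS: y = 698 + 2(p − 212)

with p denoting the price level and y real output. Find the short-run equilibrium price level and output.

p = 211, y = 696

Write SRAS as y = 698 + 2p − 424 = 274 + 2p.
Set AD = SRAS: 1962 − 6p = 274 + 2p, so 1688 = 8p and p = 211.
Then y = 1962 − 6·211 = 696.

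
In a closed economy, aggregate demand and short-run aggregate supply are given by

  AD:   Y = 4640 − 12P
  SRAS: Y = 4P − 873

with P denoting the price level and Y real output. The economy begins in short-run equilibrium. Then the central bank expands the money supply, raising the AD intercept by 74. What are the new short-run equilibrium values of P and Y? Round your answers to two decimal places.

This is a positive demand shock: AD shifts right.
New AD: Y = 4714 − 12P.
Set AD = SRAS: 4714 − 12P = 4P − 873, so 5587 = 16P and P = 349.19.
Substituting into AD, Y = 523.75.

P = 349.19, Y = 523.75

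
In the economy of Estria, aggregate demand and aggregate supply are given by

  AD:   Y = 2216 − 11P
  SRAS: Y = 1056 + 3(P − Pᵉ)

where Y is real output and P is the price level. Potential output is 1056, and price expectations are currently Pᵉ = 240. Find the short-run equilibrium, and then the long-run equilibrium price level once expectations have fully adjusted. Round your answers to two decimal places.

Short run: P = 134.29, Y = 738.86. Long run: P = 105.45.

Short run: with Pᵉ = 240, SRAS is Y = 336 + 3P. Setting AD = SRAS gives 1880 = 14P, so P = 134.29 and Y = 2216 − 11P = 738.86.
Output 738.86 is below potential 1056, so over time expected prices fall and SRAS shifts right until Y returns to 1056.
Long run: Y = 1056 on the AD curve gives 1056 = 2216 − 11P, so P = 105.45.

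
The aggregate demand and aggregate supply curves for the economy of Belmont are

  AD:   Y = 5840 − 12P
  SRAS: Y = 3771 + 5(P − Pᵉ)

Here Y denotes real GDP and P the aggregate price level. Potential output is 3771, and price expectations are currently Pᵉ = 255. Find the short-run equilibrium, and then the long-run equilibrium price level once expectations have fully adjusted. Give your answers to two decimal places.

Short run: with Pᵉ = 255, SRAS is Y = 2496 + 5P. Setting AD = SRAS gives 3344 = 17P, so P = 196.71 and Y = 5840 − 12P = 3479.53.
Output 3479.53 is below potential 3771, so over time expected prices fall and SRAS shifts right until Y returns to 3771.
Long run: Y = 3771 on the AD curve gives 3771 = 5840 − 12P, so P = 172.42.

Short run: P = 196.71, Y = 3479.53. Long run: P = 172.42.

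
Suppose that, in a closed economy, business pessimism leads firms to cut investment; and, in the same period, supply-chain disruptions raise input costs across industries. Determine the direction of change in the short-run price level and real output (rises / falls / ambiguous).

Price level: ambiguous; output: falls

The first event is a negative demand shock: AD shifts left, which by itself pushes P down and Y down.
The second is an adverse supply shock: SRAS shifts left, which by itself pushes P up and Y down.
The two shocks push P in opposite directions, so the effect on P is ambiguous. Both shocks push Y down, so Y falls.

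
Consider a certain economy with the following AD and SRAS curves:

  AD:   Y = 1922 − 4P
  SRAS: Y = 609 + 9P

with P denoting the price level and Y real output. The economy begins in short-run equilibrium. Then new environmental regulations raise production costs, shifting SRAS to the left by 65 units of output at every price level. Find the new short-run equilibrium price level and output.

This is a negative supply shock: SRAS shifts left.
New SRAS: Y = 544 + 9P.
Set AD = SRAS: 1922 − 4P = 544 + 9P, so 1378 = 13P and P = 106.
Y = 1922 − 4·106 = 1498.

P = 106, Y = 1498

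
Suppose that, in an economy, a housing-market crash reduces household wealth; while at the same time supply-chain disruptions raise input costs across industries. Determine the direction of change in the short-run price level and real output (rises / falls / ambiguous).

The first event is a negative demand shock: AD shifts left, which by itself pushes P down and Y down.
The second is an adverse supply shock: SRAS shifts left, which by itself pushes P up and Y down.
The two shocks push P in opposite directions, so the effect on P is ambiguous. Both shocks push Y down, so Y falls.

Price level: ambiguous; output: falls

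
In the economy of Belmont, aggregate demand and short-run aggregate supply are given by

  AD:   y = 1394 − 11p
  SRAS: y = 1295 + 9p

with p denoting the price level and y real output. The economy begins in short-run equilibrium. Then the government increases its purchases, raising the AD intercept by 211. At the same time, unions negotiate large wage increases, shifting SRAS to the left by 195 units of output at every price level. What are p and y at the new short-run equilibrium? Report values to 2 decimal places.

p = 25.25, y = 1327.25

After both shocks: AD is y = 1605 − 11p and SRAS is y = 1100 + 9p.
Setting them equal: 505 = 20p, so p = 25.25.
Substituting into AD, y = 1327.25.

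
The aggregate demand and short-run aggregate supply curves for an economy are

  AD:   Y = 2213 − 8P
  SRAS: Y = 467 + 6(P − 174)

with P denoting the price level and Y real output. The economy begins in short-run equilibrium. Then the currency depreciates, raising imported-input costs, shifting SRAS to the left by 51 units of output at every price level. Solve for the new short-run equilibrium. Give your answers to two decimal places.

P = 202.93, Y = 589.57

This is a negative supply shock: SRAS shifts left.
New SRAS: Y = 6P − 628.
Set AD = SRAS: 2213 − 8P = 6P − 628, so 2841 = 14P and P = 202.93.
Substituting into AD, Y = 589.57.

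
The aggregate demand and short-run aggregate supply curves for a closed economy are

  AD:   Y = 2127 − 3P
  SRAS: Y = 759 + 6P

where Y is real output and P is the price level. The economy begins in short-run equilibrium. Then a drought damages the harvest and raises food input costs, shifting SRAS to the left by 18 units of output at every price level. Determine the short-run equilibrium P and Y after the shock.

P = 154, Y = 1665

This is a negative supply shock: SRAS shifts left.
New SRAS: Y = 741 + 6P.
Set AD = SRAS: 2127 − 3P = 741 + 6P, so 1386 = 9P and P = 154.
Y = 2127 − 3·154 = 1665.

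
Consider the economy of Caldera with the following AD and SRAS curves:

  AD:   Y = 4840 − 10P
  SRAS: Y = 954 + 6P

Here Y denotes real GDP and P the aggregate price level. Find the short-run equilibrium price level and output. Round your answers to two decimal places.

Set AD = SRAS: 4840 − 10P = 954 + 6P, so 3886 = 16P and P = 242.88.
Substituting into AD, Y = 4840 − 10P = 2411.25.

P = 242.88, Y = 2411.25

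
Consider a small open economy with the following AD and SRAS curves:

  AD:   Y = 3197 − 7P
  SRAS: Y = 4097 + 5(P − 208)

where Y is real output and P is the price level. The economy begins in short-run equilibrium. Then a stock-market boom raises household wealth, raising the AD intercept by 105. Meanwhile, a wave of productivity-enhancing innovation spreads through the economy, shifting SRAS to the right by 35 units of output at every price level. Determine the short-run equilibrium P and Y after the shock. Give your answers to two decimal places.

P = 17.50, Y = 3179.50

After both shocks: AD is Y = 3302 − 7P and SRAS is Y = 3092 + 5P.
Setting them equal: 210 = 12P, so P = 17.50.
Substituting into AD, Y = 3179.50.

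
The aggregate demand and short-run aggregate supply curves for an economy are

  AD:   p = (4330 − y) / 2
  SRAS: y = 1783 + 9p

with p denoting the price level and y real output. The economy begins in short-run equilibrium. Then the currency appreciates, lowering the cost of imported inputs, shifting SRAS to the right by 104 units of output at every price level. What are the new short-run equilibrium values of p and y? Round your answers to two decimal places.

p = 222.09, y = 3885.82

This is a positive supply shock: SRAS shifts right.
New SRAS: y = 1887 + 9p.
Set AD = SRAS: 4330 − 2p = 1887 + 9p, so 2443 = 11p and p = 222.09.
Substituting into AD, y = 3885.82.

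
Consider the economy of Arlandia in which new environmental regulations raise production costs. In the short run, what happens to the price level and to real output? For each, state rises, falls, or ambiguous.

Price level: rises; output: falls

This is an adverse supply shock: SRAS shifts left.
Moving along the downward-sloping AD curve, P rises and Y falls.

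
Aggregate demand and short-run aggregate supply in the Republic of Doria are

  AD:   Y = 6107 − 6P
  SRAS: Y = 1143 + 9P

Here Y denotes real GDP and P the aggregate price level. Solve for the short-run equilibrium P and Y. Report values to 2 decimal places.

Set AD = SRAS: 6107 − 6P = 1143 + 9P, so 4964 = 15P and P = 330.93.
Substituting into AD, Y = 6107 − 6P = 4121.40.

P = 330.93, Y = 4121.40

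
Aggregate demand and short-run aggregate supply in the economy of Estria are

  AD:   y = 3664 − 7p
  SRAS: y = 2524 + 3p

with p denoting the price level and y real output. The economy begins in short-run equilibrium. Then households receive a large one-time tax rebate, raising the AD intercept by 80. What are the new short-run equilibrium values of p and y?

p = 122, y = 2890

This is a positive demand shock: AD shifts right.
New AD: y = 3744 − 7p.
Set AD = SRAS: 3744 − 7p = 2524 + 3p, so 1220 = 10p and p = 122.
y = 3744 − 7·122 = 2890.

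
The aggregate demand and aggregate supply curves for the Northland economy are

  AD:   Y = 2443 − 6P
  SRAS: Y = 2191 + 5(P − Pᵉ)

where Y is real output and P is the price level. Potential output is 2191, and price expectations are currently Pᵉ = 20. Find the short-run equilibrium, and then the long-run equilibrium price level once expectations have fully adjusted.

Short run: P = 32, Y = 2251. Long run: P = 42.

Short run: with Pᵉ = 20, SRAS is Y = 2091 + 5P. Setting AD = SRAS gives 352 = 11P, so P = 32 and Y = 2443 − 6·32 = 2251.
Output 2251 is above potential 2191, so over time expected prices rise and SRAS shifts left until Y returns to 2191.
Long run: Y = 2191 on the AD curve gives 2191 = 2443 − 6P, so P = 42.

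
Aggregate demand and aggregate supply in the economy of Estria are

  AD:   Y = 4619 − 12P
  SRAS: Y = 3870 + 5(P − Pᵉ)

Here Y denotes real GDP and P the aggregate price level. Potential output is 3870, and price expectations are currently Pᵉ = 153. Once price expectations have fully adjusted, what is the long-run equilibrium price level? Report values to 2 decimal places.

Long-run P = 62.42

Short run: with Pᵉ = 153, SRAS is Y = 3105 + 5P. Setting AD = SRAS gives 1514 = 17P, so P = 89.06 and Y = 4619 − 12P = 3550.29.
Output 3550.29 is below potential 3870, so over time expected prices fall and SRAS shifts right until Y returns to 3870.
Long run: Y = 3870 on the AD curve gives 3870 = 4619 − 12P, so P = 62.42.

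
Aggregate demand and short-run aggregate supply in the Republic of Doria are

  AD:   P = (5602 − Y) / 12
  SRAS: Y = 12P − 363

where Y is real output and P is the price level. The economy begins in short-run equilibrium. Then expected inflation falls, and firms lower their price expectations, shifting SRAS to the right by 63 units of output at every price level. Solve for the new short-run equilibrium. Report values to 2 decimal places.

P = 245.92, Y = 2651.00

This is a positive supply shock: SRAS shifts right.
New SRAS: Y = 12P − 300.
Set AD = SRAS: 5602 − 12P = 12P − 300, so 5902 = 24P and P = 245.92.
Substituting into AD, Y = 2651.00.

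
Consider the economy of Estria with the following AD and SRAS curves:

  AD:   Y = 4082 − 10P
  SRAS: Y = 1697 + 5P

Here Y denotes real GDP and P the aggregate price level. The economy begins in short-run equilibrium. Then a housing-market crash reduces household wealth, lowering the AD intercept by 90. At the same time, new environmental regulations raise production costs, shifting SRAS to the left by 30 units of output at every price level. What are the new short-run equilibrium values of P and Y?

After both shocks: AD is Y = 3992 − 10P and SRAS is Y = 1667 + 5P.
Setting them equal: 2325 = 15P, so P = 155.
Y = 3992 − 10·155 = 2442.

P = 155, Y = 2442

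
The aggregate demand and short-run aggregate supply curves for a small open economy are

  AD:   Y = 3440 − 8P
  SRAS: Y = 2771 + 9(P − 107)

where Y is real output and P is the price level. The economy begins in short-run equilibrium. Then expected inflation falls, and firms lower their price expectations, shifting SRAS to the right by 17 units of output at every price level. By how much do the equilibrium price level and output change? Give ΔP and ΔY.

ΔP = -1, ΔY = +8

This is a positive supply shock: SRAS shifts right.
New SRAS: Y = 1825 + 9P.
Set AD = SRAS: 3440 − 8P = 1825 + 9P, so 1615 = 17P and P = 95.
Y = 3440 − 8·95 = 2680.
Initially P = 96, Y = 2672, so ΔP = -1 and ΔY = +8.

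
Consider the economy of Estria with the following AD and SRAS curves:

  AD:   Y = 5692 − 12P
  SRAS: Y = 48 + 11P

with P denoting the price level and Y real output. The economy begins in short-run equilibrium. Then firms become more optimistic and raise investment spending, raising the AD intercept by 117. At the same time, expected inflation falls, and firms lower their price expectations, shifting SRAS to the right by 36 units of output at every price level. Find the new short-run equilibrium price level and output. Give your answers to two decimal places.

P = 248.91, Y = 2822.04

After both shocks: AD is Y = 5809 − 12P and SRAS is Y = 84 + 11P.
Setting them equal: 5725 = 23P, so P = 248.91.
Substituting into AD, Y = 2822.04.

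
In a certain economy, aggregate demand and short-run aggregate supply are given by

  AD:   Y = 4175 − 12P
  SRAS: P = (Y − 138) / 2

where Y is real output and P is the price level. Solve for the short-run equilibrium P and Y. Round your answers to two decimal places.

Rearrange SRAS to Y = 138 + 2P.
Set AD = SRAS: 4175 − 12P = 138 + 2P, so 4037 = 14P and P = 288.36.
Substituting into AD, Y = 4175 − 12P = 714.71.

P = 288.36, Y = 714.71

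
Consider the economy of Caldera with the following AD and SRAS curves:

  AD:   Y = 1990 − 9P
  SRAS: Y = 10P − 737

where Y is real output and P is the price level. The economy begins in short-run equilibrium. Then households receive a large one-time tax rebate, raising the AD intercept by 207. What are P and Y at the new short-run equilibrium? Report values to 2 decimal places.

This is a positive demand shock: AD shifts right.
New AD: Y = 2197 − 9P.
Set AD = SRAS: 2197 − 9P = 10P − 737, so 2934 = 19P and P = 154.42.
Substituting into AD, Y = 807.21.

P = 154.42, Y = 807.21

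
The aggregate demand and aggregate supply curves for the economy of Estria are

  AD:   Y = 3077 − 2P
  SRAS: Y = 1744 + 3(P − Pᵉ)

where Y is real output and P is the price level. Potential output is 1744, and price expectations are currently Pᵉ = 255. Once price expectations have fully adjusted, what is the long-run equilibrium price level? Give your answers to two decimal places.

Long-run P = 666.50

Short run: with Pᵉ = 255, SRAS is Y = 979 + 3P. Setting AD = SRAS gives 2098 = 5P, so P = 419.60 and Y = 3077 − 2P = 2237.80.
Output 2237.80 is above potential 1744, so over time expected prices rise and SRAS shifts left until Y returns to 1744.
Long run: Y = 1744 on the AD curve gives 1744 = 3077 − 2P, so P = 666.50.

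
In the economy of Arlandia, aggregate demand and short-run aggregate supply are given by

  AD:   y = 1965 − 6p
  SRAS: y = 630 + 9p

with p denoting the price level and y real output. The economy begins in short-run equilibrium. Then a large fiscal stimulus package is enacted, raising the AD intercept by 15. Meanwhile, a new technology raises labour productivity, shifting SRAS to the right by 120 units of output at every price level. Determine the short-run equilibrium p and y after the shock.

After both shocks: AD is y = 1980 − 6p and SRAS is y = 750 + 9p.
Setting them equal: 1230 = 15p, so p = 82.
y = 1980 − 6·82 = 1488.

p = 82, y = 1488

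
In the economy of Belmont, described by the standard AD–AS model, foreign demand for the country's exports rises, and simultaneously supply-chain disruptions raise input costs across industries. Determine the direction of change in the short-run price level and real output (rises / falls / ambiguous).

The first event is a positive demand shock: AD shifts right, which by itself pushes P up and Y up.
The second is an adverse supply shock: SRAS shifts left, which by itself pushes P up and Y down.
Both shocks push P up, so P rises. The two shocks push Y in opposite directions, so the effect on Y is ambiguous.

Price level: rises; output: ambiguous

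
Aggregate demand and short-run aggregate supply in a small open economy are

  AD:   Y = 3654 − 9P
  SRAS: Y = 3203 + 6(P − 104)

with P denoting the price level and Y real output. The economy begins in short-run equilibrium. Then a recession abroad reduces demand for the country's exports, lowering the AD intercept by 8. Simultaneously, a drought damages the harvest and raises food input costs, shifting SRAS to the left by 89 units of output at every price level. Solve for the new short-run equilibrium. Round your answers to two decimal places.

P = 77.07, Y = 2952.40

After both shocks: AD is Y = 3646 − 9P and SRAS is Y = 2490 + 6P.
Setting them equal: 1156 = 15P, so P = 77.07.
Substituting into AD, Y = 2952.40.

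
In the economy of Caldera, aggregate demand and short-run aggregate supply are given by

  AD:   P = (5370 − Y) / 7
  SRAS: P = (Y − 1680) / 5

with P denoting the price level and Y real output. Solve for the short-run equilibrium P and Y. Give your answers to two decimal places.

P = 307.50, Y = 3217.50

Rearrange AD to Y = 5370 − 7P.
Rearrange SRAS to Y = 1680 + 5P.
Set AD = SRAS: 5370 − 7P = 1680 + 5P, so 3690 = 12P and P = 307.50.
Substituting into AD, Y = 5370 − 7P = 3217.50.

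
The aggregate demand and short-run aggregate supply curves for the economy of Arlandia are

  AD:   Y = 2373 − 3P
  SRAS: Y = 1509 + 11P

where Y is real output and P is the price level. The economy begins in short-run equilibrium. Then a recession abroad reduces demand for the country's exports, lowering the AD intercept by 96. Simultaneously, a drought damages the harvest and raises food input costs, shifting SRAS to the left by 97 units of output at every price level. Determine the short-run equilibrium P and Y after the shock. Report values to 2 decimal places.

After both shocks: AD is Y = 2277 − 3P and SRAS is Y = 1412 + 11P.
Setting them equal: 865 = 14P, so P = 61.79.
Substituting into AD, Y = 2091.64.

P = 61.79, Y = 2091.64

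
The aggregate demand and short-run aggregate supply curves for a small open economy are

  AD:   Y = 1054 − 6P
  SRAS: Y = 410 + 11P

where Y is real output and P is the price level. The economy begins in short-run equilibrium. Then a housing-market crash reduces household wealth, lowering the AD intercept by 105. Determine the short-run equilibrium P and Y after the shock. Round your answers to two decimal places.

This is a negative demand shock: AD shifts left.
New AD: Y = 949 − 6P.
Set AD = SRAS: 949 − 6P = 410 + 11P, so 539 = 17P and P = 31.71.
Substituting into AD, Y = 758.76.

P = 31.71, Y = 758.76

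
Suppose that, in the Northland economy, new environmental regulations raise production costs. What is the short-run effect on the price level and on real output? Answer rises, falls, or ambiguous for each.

Price level: rises; output: falls

This is an adverse supply shock: SRAS shifts left.
Moving along the downward-sloping AD curve, P rises and Y falls.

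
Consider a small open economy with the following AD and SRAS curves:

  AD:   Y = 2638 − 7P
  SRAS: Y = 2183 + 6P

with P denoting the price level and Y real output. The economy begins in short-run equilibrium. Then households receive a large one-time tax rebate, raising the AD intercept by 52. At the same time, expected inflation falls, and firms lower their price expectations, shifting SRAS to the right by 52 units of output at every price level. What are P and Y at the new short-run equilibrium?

After both shocks: AD is Y = 2690 − 7P and SRAS is Y = 2235 + 6P.
Setting them equal: 455 = 13P, so P = 35.
Y = 2690 − 7·35 = 2445.

P = 35, Y = 2445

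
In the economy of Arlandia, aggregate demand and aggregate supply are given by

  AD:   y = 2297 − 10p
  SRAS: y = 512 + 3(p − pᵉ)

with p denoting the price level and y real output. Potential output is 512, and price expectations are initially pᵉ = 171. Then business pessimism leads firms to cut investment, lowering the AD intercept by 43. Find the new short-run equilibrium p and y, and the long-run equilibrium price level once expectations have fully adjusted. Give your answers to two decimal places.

AD shifts left: new AD is y = 2254 − 10p. With pᵉ = 171, SRAS is y = 3p − 1.
Short run: 2254 − 10p = 3p − 1 gives 2255 = 13p, so p = 173.46 and y = 2254 − 10p = 519.38.
y = 519.38 is above potential 512; expectations adjust and SRAS shifts left until y = 512.
Long run: on the new AD curve, 512 = 2254 − 10p gives p = 174.20.

Short run: p = 173.46, y = 519.38. Long run: p = 174.20.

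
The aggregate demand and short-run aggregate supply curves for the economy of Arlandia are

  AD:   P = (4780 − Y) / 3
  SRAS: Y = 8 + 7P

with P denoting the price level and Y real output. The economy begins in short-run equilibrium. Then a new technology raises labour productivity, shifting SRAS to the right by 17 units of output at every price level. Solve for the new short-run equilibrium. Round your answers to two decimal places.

P = 475.50, Y = 3353.50

This is a positive supply shock: SRAS shifts right.
New SRAS: Y = 25 + 7P.
Set AD = SRAS: 4780 − 3P = 25 + 7P, so 4755 = 10P and P = 475.50.
Substituting into AD, Y = 3353.50.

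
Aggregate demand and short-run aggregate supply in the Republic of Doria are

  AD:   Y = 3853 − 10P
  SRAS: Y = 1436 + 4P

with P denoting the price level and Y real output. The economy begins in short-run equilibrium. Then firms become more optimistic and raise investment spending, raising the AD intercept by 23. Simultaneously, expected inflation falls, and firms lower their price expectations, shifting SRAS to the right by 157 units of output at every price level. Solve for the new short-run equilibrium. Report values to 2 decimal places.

P = 163.07, Y = 2245.29

After both shocks: AD is Y = 3876 − 10P and SRAS is Y = 1593 + 4P.
Setting them equal: 2283 = 14P, so P = 163.07.
Substituting into AD, Y = 2245.29.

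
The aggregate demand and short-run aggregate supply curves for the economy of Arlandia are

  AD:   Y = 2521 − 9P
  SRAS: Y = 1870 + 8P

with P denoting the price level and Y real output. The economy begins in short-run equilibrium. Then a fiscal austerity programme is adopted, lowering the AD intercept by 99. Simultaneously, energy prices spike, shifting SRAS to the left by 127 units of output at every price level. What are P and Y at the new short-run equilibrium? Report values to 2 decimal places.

After both shocks: AD is Y = 2422 − 9P and SRAS is Y = 1743 + 8P.
Setting them equal: 679 = 17P, so P = 39.94.
Substituting into AD, Y = 2062.53.

P = 39.94, Y = 2062.53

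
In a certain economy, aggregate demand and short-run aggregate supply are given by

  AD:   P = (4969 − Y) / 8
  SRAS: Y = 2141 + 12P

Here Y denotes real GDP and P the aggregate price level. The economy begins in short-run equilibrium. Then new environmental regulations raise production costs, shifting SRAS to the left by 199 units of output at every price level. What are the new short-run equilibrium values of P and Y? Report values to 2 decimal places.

This is a negative supply shock: SRAS shifts left.
New SRAS: Y = 1942 + 12P.
Set AD = SRAS: 4969 − 8P = 1942 + 12P, so 3027 = 20P and P = 151.35.
Substituting into AD, Y = 3758.20.

P = 151.35, Y = 3758.20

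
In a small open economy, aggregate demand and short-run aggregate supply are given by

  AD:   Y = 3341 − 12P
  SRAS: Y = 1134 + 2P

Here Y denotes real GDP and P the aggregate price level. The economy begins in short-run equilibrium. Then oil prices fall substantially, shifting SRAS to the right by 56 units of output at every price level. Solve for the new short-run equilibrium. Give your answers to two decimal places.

This is a positive supply shock: SRAS shifts right.
New SRAS: Y = 1190 + 2P.
Set AD = SRAS: 3341 − 12P = 1190 + 2P, so 2151 = 14P and P = 153.64.
Substituting into AD, Y = 1497.29.

P = 153.64, Y = 1497.29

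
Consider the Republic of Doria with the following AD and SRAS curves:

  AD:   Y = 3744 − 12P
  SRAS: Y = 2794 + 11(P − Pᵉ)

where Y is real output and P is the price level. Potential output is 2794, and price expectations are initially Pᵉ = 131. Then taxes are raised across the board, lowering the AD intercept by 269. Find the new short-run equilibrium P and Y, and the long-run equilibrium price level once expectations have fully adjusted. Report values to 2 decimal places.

AD shifts left: new AD is Y = 3475 − 12P. With Pᵉ = 131, SRAS is Y = 1353 + 11P.
Short run: 3475 − 12P = 1353 + 11P gives 2122 = 23P, so P = 92.26 and Y = 3475 − 12P = 2367.87.
Y = 2367.87 is below potential 2794; expectations adjust and SRAS shifts right until Y = 2794.
Long run: on the new AD curve, 2794 = 3475 − 12P gives P = 56.75.

Short run: P = 92.26, Y = 2367.87. Long run: P = 56.75.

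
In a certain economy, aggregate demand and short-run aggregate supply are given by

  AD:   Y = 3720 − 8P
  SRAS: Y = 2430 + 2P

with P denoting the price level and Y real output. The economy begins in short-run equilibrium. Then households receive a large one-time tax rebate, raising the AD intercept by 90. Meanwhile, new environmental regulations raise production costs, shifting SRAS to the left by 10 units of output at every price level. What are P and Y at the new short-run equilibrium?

P = 139, Y = 2698

After both shocks: AD is Y = 3810 − 8P and SRAS is Y = 2420 + 2P.
Setting them equal: 1390 = 10P, so P = 139.
Y = 3810 − 8·139 = 2698.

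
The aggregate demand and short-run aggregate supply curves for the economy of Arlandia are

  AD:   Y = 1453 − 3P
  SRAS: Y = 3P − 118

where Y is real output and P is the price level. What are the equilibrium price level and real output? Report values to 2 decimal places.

Set AD = SRAS: 1453 − 3P = 3P − 118, so 1571 = 6P and P = 261.83.
Substituting into AD, Y = 1453 − 3P = 667.50.

P = 261.83, Y = 667.50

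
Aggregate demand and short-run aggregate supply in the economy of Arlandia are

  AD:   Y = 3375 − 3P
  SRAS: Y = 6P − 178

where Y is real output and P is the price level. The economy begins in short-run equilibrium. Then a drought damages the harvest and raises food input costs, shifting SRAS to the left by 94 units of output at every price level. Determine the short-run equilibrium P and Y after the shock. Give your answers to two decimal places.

This is a negative supply shock: SRAS shifts left.
New SRAS: Y = 6P − 272.
Set AD = SRAS: 3375 − 3P = 6P − 272, so 3647 = 9P and P = 405.22.
Substituting into AD, Y = 2159.33.

P = 405.22, Y = 2159.33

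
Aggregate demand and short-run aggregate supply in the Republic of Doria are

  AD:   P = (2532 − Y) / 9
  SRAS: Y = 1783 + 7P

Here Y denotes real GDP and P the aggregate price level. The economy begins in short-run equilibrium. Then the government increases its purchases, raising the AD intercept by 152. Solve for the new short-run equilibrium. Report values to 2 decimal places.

This is a positive demand shock: AD shifts right.
New AD: Y = 2684 − 9P.
Set AD = SRAS: 2684 − 9P = 1783 + 7P, so 901 = 16P and P = 56.31.
Substituting into AD, Y = 2177.19.

P = 56.31, Y = 2177.19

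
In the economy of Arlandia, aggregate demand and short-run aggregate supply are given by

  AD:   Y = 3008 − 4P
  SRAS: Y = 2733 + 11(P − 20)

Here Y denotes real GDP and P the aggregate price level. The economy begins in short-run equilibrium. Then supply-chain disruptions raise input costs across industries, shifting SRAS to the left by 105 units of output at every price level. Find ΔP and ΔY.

ΔP = +7, ΔY = -28

This is a negative supply shock: SRAS shifts left.
New SRAS: Y = 2408 + 11P.
Set AD = SRAS: 3008 − 4P = 2408 + 11P, so 600 = 15P and P = 40.
Y = 3008 − 4·40 = 2848.
Initially P = 33, Y = 2876, so ΔP = +7 and ΔY = -28.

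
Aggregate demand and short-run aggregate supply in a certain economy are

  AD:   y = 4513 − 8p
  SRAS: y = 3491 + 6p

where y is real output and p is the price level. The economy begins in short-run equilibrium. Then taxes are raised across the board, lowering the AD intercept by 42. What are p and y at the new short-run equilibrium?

p = 70, y = 3911

This is a negative demand shock: AD shifts left.
New AD: y = 4471 − 8p.
Set AD = SRAS: 4471 − 8p = 3491 + 6p, so 980 = 14p and p = 70.
y = 4471 − 8·70 = 3911.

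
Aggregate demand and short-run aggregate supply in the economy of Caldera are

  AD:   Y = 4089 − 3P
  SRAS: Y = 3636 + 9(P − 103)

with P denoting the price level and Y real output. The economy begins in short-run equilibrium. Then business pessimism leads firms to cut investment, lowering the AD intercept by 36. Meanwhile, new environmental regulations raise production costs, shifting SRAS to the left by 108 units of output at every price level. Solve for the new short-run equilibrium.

P = 121, Y = 3690

After both shocks: AD is Y = 4053 − 3P and SRAS is Y = 2601 + 9P.
Setting them equal: 1452 = 12P, so P = 121.
Y = 4053 − 3·121 = 3690.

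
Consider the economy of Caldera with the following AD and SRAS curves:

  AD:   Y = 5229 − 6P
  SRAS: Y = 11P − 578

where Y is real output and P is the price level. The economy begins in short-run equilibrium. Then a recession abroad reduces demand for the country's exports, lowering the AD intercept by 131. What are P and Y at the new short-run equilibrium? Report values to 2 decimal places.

P = 333.88, Y = 3094.71

This is a negative demand shock: AD shifts left.
New AD: Y = 5098 − 6P.
Set AD = SRAS: 5098 − 6P = 11P − 578, so 5676 = 17P and P = 333.88.
Substituting into AD, Y = 3094.71.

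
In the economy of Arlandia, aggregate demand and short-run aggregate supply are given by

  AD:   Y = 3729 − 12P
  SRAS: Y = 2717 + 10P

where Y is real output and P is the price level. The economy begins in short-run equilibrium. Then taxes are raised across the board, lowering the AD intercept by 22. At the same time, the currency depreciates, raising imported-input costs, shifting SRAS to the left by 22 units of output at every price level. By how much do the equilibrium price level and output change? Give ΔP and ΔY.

After both shocks: AD is Y = 3707 − 12P and SRAS is Y = 2695 + 10P.
Setting them equal: 1012 = 22P, so P = 46.
Y = 3707 − 12·46 = 3155.
Initially P = 46, Y = 3177, so ΔP = +0 and ΔY = -22.

ΔP = +0, ΔY = -22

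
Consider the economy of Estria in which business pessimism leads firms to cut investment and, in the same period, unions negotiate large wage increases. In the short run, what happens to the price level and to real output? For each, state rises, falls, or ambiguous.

Price level: ambiguous; output: falls

The first event is a negative demand shock: AD shifts left, which by itself pushes P down and Y down.
The second is an adverse supply shock: SRAS shifts left, which by itself pushes P up and Y down.
The two shocks push P in opposite directions, so the effect on P is ambiguous. Both shocks push Y down, so Y falls.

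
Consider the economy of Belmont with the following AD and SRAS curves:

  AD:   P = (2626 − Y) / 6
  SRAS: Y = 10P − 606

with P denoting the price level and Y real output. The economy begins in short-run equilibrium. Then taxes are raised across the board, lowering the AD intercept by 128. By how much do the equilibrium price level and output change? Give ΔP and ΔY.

This is a negative demand shock: AD shifts left.
New AD: Y = 2498 − 6P.
Set AD = SRAS: 2498 − 6P = 10P − 606, so 3104 = 16P and P = 194.
Y = 2498 − 6·194 = 1334.
Initially P = 202, Y = 1414, so ΔP = -8 and ΔY = -80.

ΔP = -8, ΔY = -80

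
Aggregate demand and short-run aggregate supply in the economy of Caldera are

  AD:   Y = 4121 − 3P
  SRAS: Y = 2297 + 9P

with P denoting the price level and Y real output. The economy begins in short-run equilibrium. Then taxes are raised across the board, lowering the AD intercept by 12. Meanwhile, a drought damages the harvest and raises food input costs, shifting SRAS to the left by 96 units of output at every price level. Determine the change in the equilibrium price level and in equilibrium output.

After both shocks: AD is Y = 4109 − 3P and SRAS is Y = 2201 + 9P.
Setting them equal: 1908 = 12P, so P = 159.
Y = 4109 − 3·159 = 3632.
Initially P = 152, Y = 3665, so ΔP = +7 and ΔY = -33.

ΔP = +7, ΔY = -33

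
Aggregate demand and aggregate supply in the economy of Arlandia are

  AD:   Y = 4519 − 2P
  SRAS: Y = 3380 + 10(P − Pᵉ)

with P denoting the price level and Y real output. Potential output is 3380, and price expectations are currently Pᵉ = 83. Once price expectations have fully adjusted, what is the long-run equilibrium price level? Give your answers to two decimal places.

Long-run P = 569.50

Short run: with Pᵉ = 83, SRAS is Y = 2550 + 10P. Setting AD = SRAS gives 1969 = 12P, so P = 164.08 and Y = 4519 − 2P = 4190.83.
Output 4190.83 is above potential 3380, so over time expected prices rise and SRAS shifts left until Y returns to 3380.
Long run: Y = 3380 on the AD curve gives 3380 = 4519 − 2P, so P = 569.50.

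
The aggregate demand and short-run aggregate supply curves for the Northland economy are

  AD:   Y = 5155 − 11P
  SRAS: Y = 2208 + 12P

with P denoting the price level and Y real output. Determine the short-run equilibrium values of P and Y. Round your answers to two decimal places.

Set AD = SRAS: 5155 − 11P = 2208 + 12P, so 2947 = 23P and P = 128.13.
Substituting into AD, Y = 5155 − 11P = 3745.57.

P = 128.13, Y = 3745.57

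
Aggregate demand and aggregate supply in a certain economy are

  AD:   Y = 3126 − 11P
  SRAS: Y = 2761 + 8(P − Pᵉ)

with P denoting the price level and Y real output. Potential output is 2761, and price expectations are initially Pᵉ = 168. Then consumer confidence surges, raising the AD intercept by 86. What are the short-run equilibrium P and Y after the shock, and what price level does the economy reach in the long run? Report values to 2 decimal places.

AD shifts right: new AD is Y = 3212 − 11P. With Pᵉ = 168, SRAS is Y = 1417 + 8P.
Short run: 3212 − 11P = 1417 + 8P gives 1795 = 19P, so P = 94.47 and Y = 3212 − 11P = 2172.79.
Y = 2172.79 is below potential 2761; expectations adjust and SRAS shifts right until Y = 2761.
Long run: on the new AD curve, 2761 = 3212 − 11P gives P = 41.00.

Short run: P = 94.47, Y = 2172.79. Long run: P = 41.00.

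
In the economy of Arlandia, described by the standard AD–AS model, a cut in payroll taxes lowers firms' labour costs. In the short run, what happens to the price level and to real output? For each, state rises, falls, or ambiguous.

This is a favourable supply shock: SRAS shifts right.
Moving along the downward-sloping AD curve, P falls and Y rises.

Price level: falls; output: rises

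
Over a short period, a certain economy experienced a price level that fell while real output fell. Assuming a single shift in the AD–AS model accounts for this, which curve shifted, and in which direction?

AD shifted left

P fell and Y fell. An AD shift moves P and Y in the same direction; an SRAS shift moves them in opposite directions.
Here P and Y moved in the same direction, so the AD curve shifted.
Since Y fell, AD shifted left.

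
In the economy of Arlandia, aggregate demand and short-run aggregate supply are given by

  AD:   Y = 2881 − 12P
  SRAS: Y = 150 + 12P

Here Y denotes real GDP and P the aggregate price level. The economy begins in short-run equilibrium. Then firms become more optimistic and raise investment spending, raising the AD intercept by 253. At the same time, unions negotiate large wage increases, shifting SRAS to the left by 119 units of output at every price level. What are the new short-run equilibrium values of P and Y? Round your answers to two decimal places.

After both shocks: AD is Y = 3134 − 12P and SRAS is Y = 31 + 12P.
Setting them equal: 3103 = 24P, so P = 129.29.
Substituting into AD, Y = 1582.50.

P = 129.29, Y = 1582.50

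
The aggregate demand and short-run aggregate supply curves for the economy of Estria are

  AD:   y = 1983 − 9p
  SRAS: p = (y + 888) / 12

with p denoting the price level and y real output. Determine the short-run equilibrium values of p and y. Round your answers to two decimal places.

p = 136.71, y = 752.57

Rearrange SRAS to y = 12p − 888.
Set AD = SRAS: 1983 − 9p = 12p − 888, so 2871 = 21p and p = 136.71.
Substituting into AD, y = 1983 − 9p = 752.57.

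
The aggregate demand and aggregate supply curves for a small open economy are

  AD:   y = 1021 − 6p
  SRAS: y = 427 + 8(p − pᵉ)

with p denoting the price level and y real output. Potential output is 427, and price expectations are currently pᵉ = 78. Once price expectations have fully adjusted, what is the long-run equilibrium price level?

Short run: with pᵉ = 78, SRAS is y = 8p − 197. Setting AD = SRAS gives 1218 = 14p, so p = 87 and y = 1021 − 6·87 = 499.
Output 499 is above potential 427, so over time expected prices rise and SRAS shifts left until y returns to 427.
Long run: y = 427 on the AD curve gives 427 = 1021 − 6p, so p = 99.

Long-run p = 99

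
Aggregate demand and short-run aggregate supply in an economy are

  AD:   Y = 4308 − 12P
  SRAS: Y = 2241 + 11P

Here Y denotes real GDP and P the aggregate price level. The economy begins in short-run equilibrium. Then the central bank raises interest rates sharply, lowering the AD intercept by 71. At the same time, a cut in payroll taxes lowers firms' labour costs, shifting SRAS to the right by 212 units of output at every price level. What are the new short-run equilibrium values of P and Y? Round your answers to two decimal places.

P = 77.57, Y = 3306.22

After both shocks: AD is Y = 4237 − 12P and SRAS is Y = 2453 + 11P.
Setting them equal: 1784 = 23P, so P = 77.57.
Substituting into AD, Y = 3306.22.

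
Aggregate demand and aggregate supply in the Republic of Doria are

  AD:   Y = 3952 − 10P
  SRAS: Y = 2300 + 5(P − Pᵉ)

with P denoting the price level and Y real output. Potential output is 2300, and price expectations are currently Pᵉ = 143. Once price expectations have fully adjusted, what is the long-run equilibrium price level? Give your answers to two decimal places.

Long-run P = 165.20

Short run: with Pᵉ = 143, SRAS is Y = 1585 + 5P. Setting AD = SRAS gives 2367 = 15P, so P = 157.80 and Y = 3952 − 10P = 2374.00.
Output 2374.00 is above potential 2300, so over time expected prices rise and SRAS shifts left until Y returns to 2300.
Long run: Y = 2300 on the AD curve gives 2300 = 3952 − 10P, so P = 165.20.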